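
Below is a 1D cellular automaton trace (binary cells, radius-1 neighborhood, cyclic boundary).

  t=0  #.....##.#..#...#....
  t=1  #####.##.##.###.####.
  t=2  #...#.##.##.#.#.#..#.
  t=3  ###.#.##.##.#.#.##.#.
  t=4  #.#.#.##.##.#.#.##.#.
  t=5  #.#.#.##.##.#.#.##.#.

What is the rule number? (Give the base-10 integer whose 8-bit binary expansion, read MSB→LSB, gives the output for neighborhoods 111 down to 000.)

  [7] ### => .  t=1,i=1
  [6] ##. => #  t=0,i=7
  [5] #.# => .  t=0,i=8
  [4] #.. => #  t=0,i=1
  [3] .## => #  t=0,i=6
  [2] .#. => #  t=0,i=0
  [1] ..# => .  t=0,i=5
  [0] ... => #  t=0,i=2
  bits 01011101 = 93

93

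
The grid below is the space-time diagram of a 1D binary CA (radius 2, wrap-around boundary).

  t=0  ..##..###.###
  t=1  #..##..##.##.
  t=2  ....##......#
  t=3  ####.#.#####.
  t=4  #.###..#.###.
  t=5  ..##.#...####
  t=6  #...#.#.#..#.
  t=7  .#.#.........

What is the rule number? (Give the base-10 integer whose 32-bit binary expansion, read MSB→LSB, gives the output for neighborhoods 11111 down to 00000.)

  nb #####: next=#  (t=3,i=9, bit31=1)
  nb ####.: next=#  (t=3,i=2, bit30=1)
  nb ###.#: next=#  (t=0,i=8, bit29=1)
  nb ###..: next=.  (t=0,i=12, bit28=0)
  nb ##.##: next=.  (t=0,i=9, bit27=0)
  nb ##.#.: next=#  (t=1,i=12, bit26=1)
  nb ##..#: next=#  (t=0,i=0, bit25=1)
  nb ##...: next=.  (t=2,i=6, bit24=0)
  nb #.###: next=#  (t=0,i=10, bit23=1)
  nb #.##.: next=.  (t=1,i=10, bit22=0)
  nb #.#.#: next=.  (t=3,i=5, bit21=0)
  nb #.#..: next=.  (t=1,i=0, bit20=0)
  nb #..##: next=.  (t=0,i=1, bit19=0)
  nb #..#.: next=.  (t=4,i=6, bit18=0)
  nb #...#: next=.  (t=5,i=7, bit17=0)
  nb #....: next=#  (t=2,i=1, bit16=1)
  nb .####: next=.  (t=3,i=1, bit15=0)
  nb .###.: next=#  (t=0,i=7, bit14=1)
  nb .##.#: next=.  (t=1,i=8, bit13=0)
  nb .##..: next=#  (t=0,i=3, bit12=1)
  nb .#.##: next=.  (t=3,i=6, bit11=0)
  nb .#.#.: next=.  (t=6,i=5, bit10=0)
  nb .#..#: next=.  (t=1,i=1, bit9=0)
  nb .#...: next=#  (t=2,i=0, bit8=1)
  nb ..###: next=.  (t=0,i=6, bit7=0)
  nb ..##.: next=.  (t=0,i=2, bit6=0)
  nb ..#.#: next=.  (t=4,i=7, bit5=0)
  nb ..#..: next=.  (t=2,i=12, bit4=0)
  nb ...##: next=#  (t=2,i=3, bit3=1)
  nb ...#.: next=#  (t=2,i=11, bit2=1)
  nb ....#: next=#  (t=2,i=2, bit1=1)
  nb .....: next=#  (t=2,i=8, bit0=1)
  bits 11100110100000010101000100001111 = 3867234575

3867234575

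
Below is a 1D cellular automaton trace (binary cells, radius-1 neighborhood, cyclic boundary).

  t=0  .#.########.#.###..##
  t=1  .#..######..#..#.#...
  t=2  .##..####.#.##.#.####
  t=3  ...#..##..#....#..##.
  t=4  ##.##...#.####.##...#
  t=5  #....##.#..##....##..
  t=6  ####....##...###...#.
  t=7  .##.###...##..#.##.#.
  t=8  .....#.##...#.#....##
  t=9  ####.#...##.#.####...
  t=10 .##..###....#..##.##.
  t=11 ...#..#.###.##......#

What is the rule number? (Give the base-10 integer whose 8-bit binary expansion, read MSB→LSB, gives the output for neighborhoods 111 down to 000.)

  ### -> #   bit 7 = 1  t=0,i=4
  ##. -> .   bit 6 = 0  t=0,i=10
  #.# -> .   bit 5 = 0  t=0,i=0
  #.. -> #   bit 4 = 1  t=0,i=17
  .## -> .   bit 3 = 0  t=0,i=3
  .#. -> #   bit 2 = 1  t=0,i=1
  ..# -> .   bit 1 = 0  t=0,i=18
  ... -> #   bit 0 = 1  t=1,i=19
  bits 10010101 = 149

149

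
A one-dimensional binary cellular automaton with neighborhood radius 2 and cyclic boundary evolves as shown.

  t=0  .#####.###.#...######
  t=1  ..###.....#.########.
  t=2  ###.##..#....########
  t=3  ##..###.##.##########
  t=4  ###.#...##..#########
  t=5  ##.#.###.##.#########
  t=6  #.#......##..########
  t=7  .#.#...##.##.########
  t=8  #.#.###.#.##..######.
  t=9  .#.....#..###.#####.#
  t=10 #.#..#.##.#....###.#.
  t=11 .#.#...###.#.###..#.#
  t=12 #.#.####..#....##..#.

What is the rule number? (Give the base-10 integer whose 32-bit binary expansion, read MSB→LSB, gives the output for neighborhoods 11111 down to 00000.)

3611473818

  ##### -> #   bit 31 = 1  t=0,i=3
  ####. -> #   bit 30 = 1  t=0,i=4
  ###.# -> .   bit 29 = 0  t=0,i=5
  ###.. -> #   bit 28 = 1  t=1,i=4
  ##.## -> .   bit 27 = 0  t=0,i=0
  ##.#. -> #   bit 26 = 1  t=0,i=10
  ##..# -> #   bit 25 = 1  t=2,i=6
  ##... -> #   bit 24 = 1  t=1,i=5
  #.### -> .   bit 23 = 0  t=0,i=1
  #.##. -> #   bit 22 = 1  t=2,i=4
  #.#.# -> .   bit 21 = 0  t=5,i=3
  #.#.. -> .   bit 20 = 0  t=0,i=11
  #..## -> .   bit 19 = 0  t=3,i=3
  #..#. -> .   bit 18 = 0  t=2,i=7
  #...# -> #   bit 17 = 1  t=0,i=13
  #.... -> .   bit 16 = 0  t=1,i=6
  .#### -> #   bit 15 = 1  t=0,i=2
  .###. -> .   bit 14 = 0  t=0,i=8
  .##.# -> #   bit 13 = 1  t=3,i=9
  .##.. -> #   bit 12 = 1  t=2,i=5
  .#.## -> .   bit 11 = 0  t=1,i=11
  .#.#. -> #   bit 10 = 1  t=7,i=2
  .#..# -> #   bit 9 = 1  t=9,i=8
  .#... -> #   bit 8 = 1  t=0,i=12
  ..### -> #   bit 7 = 1  t=0,i=15
  ..##. -> .   bit 6 = 0  t=4,i=8
  ..#.# -> .   bit 5 = 0  t=1,i=10
  ..#.. -> #   bit 4 = 1  t=2,i=8
  ...## -> #   bit 3 = 1  t=0,i=14
  ...#. -> .   bit 2 = 0  t=1,i=9
  ....# -> #   bit 1 = 1  t=1,i=8
  ..... -> .   bit 0 = 0  t=1,i=7
  bits 11010111010000101011011110011010 = 3611473818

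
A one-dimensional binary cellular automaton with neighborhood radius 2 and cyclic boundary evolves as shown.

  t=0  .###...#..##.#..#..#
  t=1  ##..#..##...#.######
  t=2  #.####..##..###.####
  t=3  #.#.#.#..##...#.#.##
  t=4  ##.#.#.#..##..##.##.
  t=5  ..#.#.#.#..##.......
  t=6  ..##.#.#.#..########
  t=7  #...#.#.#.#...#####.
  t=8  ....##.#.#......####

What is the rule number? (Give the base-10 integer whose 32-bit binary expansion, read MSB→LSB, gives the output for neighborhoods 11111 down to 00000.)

  nb #####: next=#  (t=1,i=16, bit31=1)
  nb ####.: next=#  (t=1,i=0, bit30=1)
  nb ###.#: next=#  (t=2,i=0, bit29=1)
  nb ###..: next=.  (t=0,i=3, bit28=0)
  nb ##.##: next=.  (t=2,i=1, bit27=0)
  nb ##.#.: next=#  (t=0,i=12, bit26=1)
  nb ##..#: next=#  (t=1,i=2, bit25=1)
  nb ##...: next=#  (t=0,i=4, bit24=1)
  nb #.###: next=#  (t=0,i=1, bit23=1)
  nb #.##.: next=.  (t=4,i=0, bit22=0)
  nb #.#.#: next=.  (t=3,i=2, bit21=0)
  nb #.#..: next=.  (t=0,i=13, bit20=0)
  nb #..##: next=.  (t=0,i=9, bit19=0)
  nb #..#.: next=#  (t=0,i=15, bit18=1)
  nb #...#: next=.  (t=0,i=5, bit17=0)
  nb #....: next=#  (t=5,i=14, bit16=1)
  nb .####: next=.  (t=1,i=15, bit15=0)
  nb .###.: next=.  (t=0,i=2, bit14=0)
  nb .##.#: next=.  (t=0,i=11, bit13=0)
  nb .##..: next=#  (t=1,i=8, bit12=1)
  nb .#.##: next=#  (t=0,i=0, bit11=1)
  nb .#.#.: next=#  (t=3,i=3, bit10=1)
  nb .#..#: next=#  (t=0,i=8, bit9=1)
  nb .#...: next=.  (t=7,i=1, bit8=0)
  nb ..###: next=.  (t=2,i=12, bit7=0)
  nb ..##.: next=.  (t=0,i=10, bit6=0)
  nb ..#.#: next=#  (t=0,i=19, bit5=1)
  nb ..#..: next=#  (t=0,i=7, bit4=1)
  nb ...##: next=.  (t=7,i=13, bit3=0)
  nb ...#.: next=.  (t=0,i=6, bit2=0)
  nb ....#: next=.  (t=5,i=0, bit1=0)
  nb .....: next=#  (t=5,i=15, bit0=1)
  bits 11100111100001010001111000110001 = 3884260913

3884260913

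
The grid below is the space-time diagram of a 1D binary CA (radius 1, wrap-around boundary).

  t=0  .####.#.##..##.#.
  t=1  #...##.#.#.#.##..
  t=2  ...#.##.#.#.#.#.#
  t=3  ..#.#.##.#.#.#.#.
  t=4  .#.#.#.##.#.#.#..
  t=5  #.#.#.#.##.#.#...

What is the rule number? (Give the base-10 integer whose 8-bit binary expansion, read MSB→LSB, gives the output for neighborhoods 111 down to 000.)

  nb ###: next=.  (t=0,i=2, bit7=0)
  nb ##.: next=#  (t=0,i=4, bit6=1)
  nb #.#: next=#  (t=0,i=5, bit5=1)
  nb #..: next=.  (t=0,i=10, bit4=0)
  nb .##: next=.  (t=0,i=1, bit3=0)
  nb .#.: next=.  (t=0,i=6, bit2=0)
  nb ..#: next=#  (t=0,i=0, bit1=1)
  nb ...: next=.  (t=1,i=2, bit0=0)
  bits 01100010 = 98

98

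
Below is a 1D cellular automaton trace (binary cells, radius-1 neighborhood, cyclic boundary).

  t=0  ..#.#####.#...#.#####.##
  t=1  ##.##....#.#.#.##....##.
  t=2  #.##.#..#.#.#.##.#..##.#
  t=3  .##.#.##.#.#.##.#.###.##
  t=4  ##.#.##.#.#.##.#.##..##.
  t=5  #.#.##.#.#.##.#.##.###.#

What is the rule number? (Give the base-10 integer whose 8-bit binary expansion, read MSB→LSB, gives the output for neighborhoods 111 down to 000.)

  ### -> .   bit 7 = 0  t=0,i=5
  ##. -> .   bit 6 = 0  t=0,i=8
  #.# -> #   bit 5 = 1  t=0,i=3
  #.. -> #   bit 4 = 1  t=0,i=0
  .## -> #   bit 3 = 1  t=0,i=4
  .#. -> .   bit 2 = 0  t=0,i=2
  ..# -> #   bit 1 = 1  t=0,i=1
  ... -> .   bit 0 = 0  t=0,i=12
  bits 00111010 = 58

58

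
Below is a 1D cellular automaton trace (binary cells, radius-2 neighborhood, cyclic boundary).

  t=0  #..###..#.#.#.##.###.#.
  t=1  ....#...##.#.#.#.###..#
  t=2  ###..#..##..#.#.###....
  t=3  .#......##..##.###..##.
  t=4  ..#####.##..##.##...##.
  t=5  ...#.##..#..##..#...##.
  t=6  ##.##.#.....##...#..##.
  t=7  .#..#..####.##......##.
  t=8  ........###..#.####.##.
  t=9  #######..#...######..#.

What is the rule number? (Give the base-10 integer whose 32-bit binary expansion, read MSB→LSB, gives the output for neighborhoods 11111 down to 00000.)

  #####|.  b31=0 t=4,i=4
  ####.|#  b30=1 t=4,i=5
  ###.#|#  b29=1 t=0,i=19
  ###..|.  b28=0 t=0,i=5
  ##.##|.  b27=0 t=0,i=16
  ##.#.|.  b26=0 t=0,i=20
  ##..#|.  b25=0 t=0,i=6
  ##...|.  b24=0 t=2,i=19
  #.###|#  b23=1 t=0,i=17
  #.##.|.  b22=0 t=0,i=14
  #.#.#|.  b21=0 t=0,i=10
  #.#..|.  b20=0 t=0,i=0
  #..##|.  b19=0 t=0,i=2
  #..#.|.  b18=0 t=0,i=7
  #...#|.  b17=0 t=1,i=6
  #....|#  b16=1 t=1,i=1
  .####|#  b15=1 t=4,i=3
  .###.|#  b14=1 t=0,i=4
  .##.#|#  b13=1 t=0,i=15
  .##..|#  b12=1 t=2,i=9
  .#.##|#  b11=1 t=0,i=13
  .#.#.|#  b10=1 t=0,i=9
  .#..#|.  b9=0 t=0,i=1
  .#...|#  b8=1 t=1,i=0
  ..###|.  b7=0 t=0,i=3
  ..##.|#  b6=1 t=1,i=8
  ..#.#|#  b5=1 t=0,i=8
  ..#..|.  b4=0 t=1,i=4
  ...##|.  b3=0 t=1,i=7
  ...#.|.  b2=0 t=1,i=3
  ....#|#  b1=1 t=1,i=2
  .....|#  b0=1 t=3,i=4
  bits 01100000100000011111110101100011 = 1619131747

1619131747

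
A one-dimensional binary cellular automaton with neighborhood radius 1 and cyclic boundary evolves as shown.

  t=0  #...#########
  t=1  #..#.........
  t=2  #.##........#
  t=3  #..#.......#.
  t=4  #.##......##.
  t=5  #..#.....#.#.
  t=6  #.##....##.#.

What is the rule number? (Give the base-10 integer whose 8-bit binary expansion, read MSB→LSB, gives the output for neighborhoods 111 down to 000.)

  ###|.  b7=0 t=0,i=5
  ##.|#  b6=1 t=0,i=0
  #.#|.  b5=0 t=2,i=1
  #..|.  b4=0 t=0,i=1
  .##|.  b3=0 t=0,i=4
  .#.|#  b2=1 t=1,i=0
  ..#|#  b1=1 t=0,i=3
  ...|.  b0=0 t=0,i=2
  bits 01000110 = 70

70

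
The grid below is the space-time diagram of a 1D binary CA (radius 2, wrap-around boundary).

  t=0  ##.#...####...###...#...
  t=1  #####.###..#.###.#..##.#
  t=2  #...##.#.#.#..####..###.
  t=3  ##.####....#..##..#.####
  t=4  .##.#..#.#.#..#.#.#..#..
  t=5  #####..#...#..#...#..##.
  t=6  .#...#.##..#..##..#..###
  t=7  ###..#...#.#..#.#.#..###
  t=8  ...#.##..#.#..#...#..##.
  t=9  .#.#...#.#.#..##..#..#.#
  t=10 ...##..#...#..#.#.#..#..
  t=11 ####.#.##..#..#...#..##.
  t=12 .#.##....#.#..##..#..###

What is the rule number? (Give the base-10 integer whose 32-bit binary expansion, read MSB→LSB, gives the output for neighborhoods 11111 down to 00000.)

789635579

  nb #####: next=.  (t=1,i=1, bit31=0)
  nb ####.: next=.  (t=0,i=9, bit30=0)
  nb ###.#: next=#  (t=1,i=4, bit29=1)
  nb ###..: next=.  (t=0,i=10, bit28=0)
  nb ##.##: next=#  (t=1,i=5, bit27=1)
  nb ##.#.: next=#  (t=0,i=2, bit26=1)
  nb ##..#: next=#  (t=1,i=9, bit25=1)
  nb ##...: next=#  (t=0,i=11, bit24=1)
  nb #.###: next=.  (t=1,i=6, bit23=0)
  nb #.##.: next=.  (t=6,i=7, bit22=0)
  nb #.#.#: next=.  (t=2,i=7, bit21=0)
  nb #.#..: next=#  (t=0,i=3, bit20=1)
  nb #..##: next=.  (t=1,i=19, bit19=0)
  nb #..#.: next=.  (t=1,i=10, bit18=0)
  nb #...#: next=.  (t=0,i=5, bit17=0)
  nb #....: next=.  (t=3,i=8, bit16=0)
  nb .####: next=#  (t=0,i=8, bit15=1)
  nb .###.: next=#  (t=0,i=15, bit14=1)
  nb .##.#: next=#  (t=0,i=1, bit13=1)
  nb .##..: next=.  (t=3,i=15, bit12=0)
  nb .#.##: next=.  (t=1,i=12, bit11=0)
  nb .#.#.: next=.  (t=2,i=8, bit10=0)
  nb .#..#: next=.  (t=1,i=18, bit9=0)
  nb .#...: next=#  (t=0,i=4, bit8=1)
  nb ..###: next=#  (t=0,i=7, bit7=1)
  nb ..##.: next=#  (t=0,i=0, bit6=1)
  nb ..#.#: next=#  (t=1,i=11, bit5=1)
  nb ..#..: next=#  (t=0,i=20, bit4=1)
  nb ...##: next=#  (t=0,i=6, bit3=1)
  nb ...#.: next=.  (t=0,i=19, bit2=0)
  nb ....#: next=#  (t=3,i=9, bit1=1)
  nb .....: next=#  (t=10,i=0, bit0=1)
  bits 00101111000100001110000111111011 = 789635579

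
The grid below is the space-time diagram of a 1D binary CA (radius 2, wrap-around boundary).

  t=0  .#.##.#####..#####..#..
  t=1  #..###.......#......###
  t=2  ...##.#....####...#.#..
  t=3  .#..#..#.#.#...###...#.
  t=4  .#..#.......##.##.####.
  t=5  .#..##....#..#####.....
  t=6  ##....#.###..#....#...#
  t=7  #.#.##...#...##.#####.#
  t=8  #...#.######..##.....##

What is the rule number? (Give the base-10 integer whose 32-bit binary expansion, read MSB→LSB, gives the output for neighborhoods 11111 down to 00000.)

155345302

  #####|.  b31=0 t=0,i=8
  ####.|.  b30=0 t=0,i=9
  ###.#|.  b29=0 t=7,i=20
  ###..|.  b28=0 t=0,i=10
  ##.##|#  b27=1 t=0,i=5
  ##.#.|.  b26=0 t=2,i=5
  ##..#|.  b25=0 t=0,i=11
  ##...|#  b24=1 t=1,i=6
  #.###|.  b23=0 t=0,i=6
  #.##.|#  b22=1 t=0,i=3
  #.#.#|.  b21=0 t=3,i=9
  #.#..|.  b20=0 t=2,i=6
  #..##|.  b19=0 t=0,i=12
  #..#.|.  b18=0 t=0,i=19
  #...#|#  b17=1 t=0,i=22
  #....|.  b16=0 t=1,i=7
  .####|.  b15=0 t=0,i=7
  .###.|#  b14=1 t=1,i=4
  .##.#|#  b13=1 t=0,i=4
  .##..|.  b12=0 t=5,i=5
  .#.##|.  b11=0 t=0,i=2
  .#.#.|.  b10=0 t=2,i=19
  .#..#|.  b9=0 t=3,i=2
  .#...|#  b8=1 t=0,i=21
  ..###|#  b7=1 t=0,i=13
  ..##.|.  b6=0 t=2,i=3
  ..#.#|.  b5=0 t=0,i=1
  ..#..|#  b4=1 t=0,i=20
  ...##|.  b3=0 t=1,i=19
  ...#.|#  b2=1 t=0,i=0
  ....#|#  b1=1 t=1,i=11
  .....|.  b0=0 t=1,i=8
  bits 00001001010000100110000110010110 = 155345302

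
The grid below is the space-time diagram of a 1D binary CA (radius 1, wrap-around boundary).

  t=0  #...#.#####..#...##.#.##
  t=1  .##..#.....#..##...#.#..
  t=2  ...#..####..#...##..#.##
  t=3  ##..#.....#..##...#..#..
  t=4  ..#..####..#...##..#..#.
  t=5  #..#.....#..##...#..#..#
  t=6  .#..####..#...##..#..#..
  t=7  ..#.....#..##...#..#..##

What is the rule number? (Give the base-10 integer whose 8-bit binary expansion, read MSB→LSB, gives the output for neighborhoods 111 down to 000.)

  nb ###: next=.  (t=0,i=7, bit7=0)
  nb ##.: next=.  (t=0,i=0, bit6=0)
  nb #.#: next=#  (t=0,i=5, bit5=1)
  nb #..: next=#  (t=0,i=1, bit4=1)
  nb .##: next=.  (t=0,i=6, bit3=0)
  nb .#.: next=.  (t=0,i=4, bit2=0)
  nb ..#: next=.  (t=0,i=3, bit1=0)
  nb ...: next=#  (t=0,i=2, bit0=1)
  bits 00110001 = 49

49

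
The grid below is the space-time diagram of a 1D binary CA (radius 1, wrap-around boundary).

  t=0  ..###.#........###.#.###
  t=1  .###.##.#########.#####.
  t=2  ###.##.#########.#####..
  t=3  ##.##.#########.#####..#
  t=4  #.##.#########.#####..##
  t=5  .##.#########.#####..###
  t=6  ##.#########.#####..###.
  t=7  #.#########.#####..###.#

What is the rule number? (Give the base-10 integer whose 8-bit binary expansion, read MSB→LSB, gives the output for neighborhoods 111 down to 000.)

  [7] ### => #  t=0,i=3
  [6] ##. => .  t=0,i=4
  [5] #.# => #  t=0,i=5
  [4] #.. => .  t=0,i=0
  [3] .## => #  t=0,i=2
  [2] .#. => #  t=0,i=6
  [1] ..# => #  t=0,i=1
  [0] ... => #  t=0,i=8
  bits 10101111 = 175

175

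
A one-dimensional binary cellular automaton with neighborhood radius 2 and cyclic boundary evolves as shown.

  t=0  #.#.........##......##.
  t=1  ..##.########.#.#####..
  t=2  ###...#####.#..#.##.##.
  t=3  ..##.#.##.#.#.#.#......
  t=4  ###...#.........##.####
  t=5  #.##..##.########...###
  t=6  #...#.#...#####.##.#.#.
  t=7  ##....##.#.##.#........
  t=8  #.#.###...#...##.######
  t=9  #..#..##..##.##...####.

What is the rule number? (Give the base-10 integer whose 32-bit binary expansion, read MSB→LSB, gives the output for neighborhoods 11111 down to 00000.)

3004467547

  ##### -> #   bit 31 = 1  t=1,i=7
  ####. -> .   bit 30 = 0  t=1,i=11
  ###.# -> #   bit 29 = 1  t=1,i=12
  ###.. -> #   bit 28 = 1  t=1,i=20
  ##.## -> .   bit 27 = 0  t=1,i=4
  ##.#. -> .   bit 26 = 0  t=0,i=22
  ##..# -> #   bit 25 = 1  t=5,i=4
  ##... -> #   bit 24 = 1  t=0,i=14
  #.### -> .   bit 23 = 0  t=1,i=5
  #.##. -> .   bit 22 = 0  t=2,i=17
  #.#.# -> .   bit 21 = 0  t=0,i=0
  #.#.. -> #   bit 20 = 1  t=0,i=2
  #..## -> .   bit 19 = 0  t=5,i=5
  #..#. -> #   bit 18 = 1  t=2,i=14
  #...# -> .   bit 17 = 0  t=2,i=4
  #.... -> .   bit 16 = 0  t=0,i=4
  .#### -> #   bit 15 = 1  t=1,i=6
  .###. -> .   bit 14 = 0  t=2,i=1
  .##.# -> .   bit 13 = 0  t=0,i=21
  .##.. -> .   bit 12 = 0  t=0,i=13
  .#.## -> #   bit 11 = 1  t=1,i=15
  .#.#. -> .   bit 10 = 0  t=0,i=1
  .#..# -> .   bit 9 = 0  t=2,i=13
  .#... -> #   bit 8 = 1  t=0,i=3
  ..### -> .   bit 7 = 0  t=2,i=6
  ..##. -> #   bit 6 = 1  t=0,i=12
  ..#.# -> .   bit 5 = 0  t=2,i=15
  ..#.. -> #   bit 4 = 1  t=4,i=6
  ...## -> #   bit 3 = 1  t=0,i=11
  ...#. -> .   bit 2 = 0  t=4,i=5
  ....# -> #   bit 1 = 1  t=0,i=10
  ..... -> #   bit 0 = 1  t=0,i=5
  bits 10110011000101001000100101011011 = 3004467547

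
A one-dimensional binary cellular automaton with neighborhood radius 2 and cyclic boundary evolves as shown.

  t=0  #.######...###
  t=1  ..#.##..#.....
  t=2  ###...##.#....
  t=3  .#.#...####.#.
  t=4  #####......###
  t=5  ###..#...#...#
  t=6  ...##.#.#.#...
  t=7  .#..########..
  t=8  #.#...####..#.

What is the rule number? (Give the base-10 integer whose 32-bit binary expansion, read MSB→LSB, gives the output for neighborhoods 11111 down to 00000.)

2276747046

  [31] ##### => #  t=0,i=4
  [30] ####. => .  t=0,i=6
  [29] ###.# => .  t=0,i=0
  [28] ###.. => .  t=0,i=7
  [27] ##.## => .  t=0,i=1
  [26] ##.#. => #  t=2,i=8
  [25] ##..# => #  t=1,i=6
  [24] ##... => #  t=0,i=8
  [23] #.### => #  t=0,i=2
  [22] #.##. => .  t=1,i=4
  [21] #.#.# => #  t=6,i=6
  [20] #.#.. => #  t=2,i=9
  [19] #..## => .  t=7,i=3
  [18] #..#. => #  t=1,i=7
  [17] #...# => .  t=0,i=9
  [16] #.... => .  t=1,i=10
  [15] .#### => .  t=0,i=3
  [14] .###. => #  t=2,i=1
  [13] .##.# => #  t=2,i=7
  [12] .##.. => .  t=1,i=5
  [11] .#.## => .  t=1,i=3
  [10] .#.#. => #  t=3,i=2
  [9] .#..# => #  t=3,i=13
  [8] .#... => #  t=1,i=9
  [7] ..### => .  t=0,i=11
  [6] ..##. => .  t=2,i=6
  [5] ..#.# => #  t=1,i=2
  [4] ..#.. => .  t=1,i=8
  [3] ...## => .  t=0,i=10
  [2] ...#. => #  t=1,i=1
  [1] ....# => #  t=1,i=0
  [0] ..... => .  t=1,i=11
  bits 10000111101101000110011100100110 = 2276747046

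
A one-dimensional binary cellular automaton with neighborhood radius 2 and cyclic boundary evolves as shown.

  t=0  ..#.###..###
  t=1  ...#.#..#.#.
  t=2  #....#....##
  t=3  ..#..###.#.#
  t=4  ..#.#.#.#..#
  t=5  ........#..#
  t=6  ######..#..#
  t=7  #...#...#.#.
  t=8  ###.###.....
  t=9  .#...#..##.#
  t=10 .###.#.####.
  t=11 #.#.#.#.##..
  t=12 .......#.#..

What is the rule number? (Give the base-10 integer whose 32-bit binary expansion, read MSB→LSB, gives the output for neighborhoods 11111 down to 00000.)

1142683993

  #####|.  b31=0 t=6,i=1
  ####.|#  b30=1 t=6,i=4
  ###.#|.  b29=0 t=3,i=7
  ###..|.  b28=0 t=0,i=6
  ##.##|.  b27=0 t=8,i=3
  ##.#.|#  b26=1 t=3,i=8
  ##..#|.  b25=0 t=0,i=0
  ##...|.  b24=0 t=2,i=1
  #.###|.  b23=0 t=0,i=4
  #.##.|.  b22=0 t=11,i=8
  #.#.#|.  b21=0 t=3,i=9
  #.#..|#  b20=1 t=1,i=5
  #..##|#  b19=1 t=0,i=8
  #..#.|.  b18=0 t=0,i=1
  #...#|#  b17=1 t=7,i=2
  #....|#  b16=1 t=1,i=0
  .####|#  b15=1 t=6,i=0
  .###.|#  b14=1 t=0,i=5
  .##.#|#  b13=1 t=9,i=9
  .##..|#  b12=1 t=11,i=9
  .#.##|#  b11=1 t=0,i=3
  .#.#.|.  b10=0 t=1,i=4
  .#..#|.  b9=0 t=1,i=6
  .#...|#  b8=1 t=1,i=11
  ..###|.  b7=0 t=0,i=9
  ..##.|#  b6=1 t=9,i=8
  ..#.#|.  b5=0 t=0,i=2
  ..#..|#  b4=1 t=2,i=5
  ...##|#  b3=1 t=2,i=9
  ...#.|.  b2=0 t=1,i=2
  ....#|.  b1=0 t=1,i=1
  .....|#  b0=1 t=5,i=2
  bits 01000100000110111111100101011001 = 1142683993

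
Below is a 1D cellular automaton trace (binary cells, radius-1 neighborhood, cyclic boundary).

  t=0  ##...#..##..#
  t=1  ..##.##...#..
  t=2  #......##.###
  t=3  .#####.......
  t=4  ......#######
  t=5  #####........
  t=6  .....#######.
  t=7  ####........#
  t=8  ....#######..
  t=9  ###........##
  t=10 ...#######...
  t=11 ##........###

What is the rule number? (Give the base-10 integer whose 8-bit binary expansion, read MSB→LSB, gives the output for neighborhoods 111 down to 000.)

21

  [7] ### => .  t=0,i=0
  [6] ##. => .  t=0,i=1
  [5] #.# => .  t=1,i=4
  [4] #.. => #  t=0,i=2
  [3] .## => .  t=0,i=8
  [2] .#. => #  t=0,i=5
  [1] ..# => .  t=0,i=4
  [0] ... => #  t=0,i=3
  bits 00010101 = 21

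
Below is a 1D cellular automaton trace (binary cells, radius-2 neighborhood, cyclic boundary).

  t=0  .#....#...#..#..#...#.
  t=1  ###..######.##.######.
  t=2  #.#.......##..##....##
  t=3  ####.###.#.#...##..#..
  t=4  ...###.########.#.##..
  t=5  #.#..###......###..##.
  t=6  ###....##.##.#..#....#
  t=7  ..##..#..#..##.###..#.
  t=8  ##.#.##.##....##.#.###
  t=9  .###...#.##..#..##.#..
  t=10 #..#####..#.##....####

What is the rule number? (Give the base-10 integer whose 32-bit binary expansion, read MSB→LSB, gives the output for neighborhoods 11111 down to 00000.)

  ##### -> .   bit 31 = 0  t=1,i=7
  ####. -> .   bit 30 = 0  t=1,i=9
  ###.# -> #   bit 29 = 1  t=1,i=10
  ###.. -> #   bit 28 = 1  t=1,i=2
  ##.## -> #   bit 27 = 1  t=1,i=11
  ##.#. -> #   bit 26 = 1  t=2,i=1
  ##..# -> .   bit 25 = 0  t=1,i=3
  ##... -> #   bit 24 = 1  t=2,i=16
  #.### -> #   bit 23 = 1  t=1,i=0
  #.##. -> .   bit 22 = 0  t=1,i=12
  #.#.# -> #   bit 21 = 1  t=3,i=9
  #.#.. -> #   bit 20 = 1  t=2,i=2
  #..## -> .   bit 19 = 0  t=1,i=4
  #..#. -> #   bit 18 = 1  t=0,i=0
  #...# -> #   bit 17 = 1  t=0,i=8
  #.... -> .   bit 16 = 0  t=0,i=3
  .#### -> .   bit 15 = 0  t=1,i=6
  .###. -> .   bit 14 = 0  t=1,i=1
  .##.# -> .   bit 13 = 0  t=1,i=13
  .##.. -> #   bit 12 = 1  t=2,i=11
  .#.## -> .   bit 11 = 0  t=4,i=17
  .#.#. -> #   bit 10 = 1  t=3,i=10
  .#..# -> .   bit 9 = 0  t=0,i=11
  .#... -> #   bit 8 = 1  t=0,i=2
  ..### -> .   bit 7 = 0  t=1,i=5
  ..##. -> .   bit 6 = 0  t=2,i=10
  ..#.# -> #   bit 5 = 1  t=9,i=7
  ..#.. -> #   bit 4 = 1  t=0,i=1
  ...## -> #   bit 3 = 1  t=2,i=9
  ...#. -> #   bit 2 = 1  t=0,i=5
  ....# -> .   bit 1 = 0  t=0,i=4
  ..... -> #   bit 0 = 1  t=2,i=5
  bits 00111101101101100001010100111101 = 1035343165

1035343165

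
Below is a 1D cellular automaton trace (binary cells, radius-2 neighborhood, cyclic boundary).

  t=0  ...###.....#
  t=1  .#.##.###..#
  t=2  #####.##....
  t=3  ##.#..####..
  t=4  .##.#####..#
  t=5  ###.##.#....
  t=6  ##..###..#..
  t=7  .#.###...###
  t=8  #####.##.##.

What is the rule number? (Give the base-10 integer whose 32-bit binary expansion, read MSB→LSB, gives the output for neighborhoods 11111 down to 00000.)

  nb #####: next=.  (t=2,i=2, bit31=0)
  nb ####.: next=#  (t=2,i=3, bit30=1)
  nb ###.#: next=.  (t=2,i=4, bit29=0)
  nb ###..: next=.  (t=0,i=5, bit28=0)
  nb ##.##: next=.  (t=1,i=5, bit27=0)
  nb ##.#.: next=#  (t=3,i=2, bit26=1)
  nb ##..#: next=.  (t=1,i=9, bit25=0)
  nb ##...: next=#  (t=0,i=6, bit24=1)
  nb #.###: next=#  (t=1,i=6, bit23=1)
  nb #.##.: next=#  (t=1,i=3, bit22=1)
  nb #.#.#: next=#  (t=1,i=1, bit21=1)
  nb #.#..: next=.  (t=3,i=3, bit20=0)
  nb #..##: next=#  (t=3,i=5, bit19=1)
  nb #..#.: next=.  (t=1,i=10, bit18=0)
  nb #...#: next=#  (t=0,i=1, bit17=1)
  nb #....: next=#  (t=0,i=7, bit16=1)
  nb .####: next=#  (t=2,i=1, bit15=1)
  nb .###.: next=#  (t=0,i=4, bit14=1)
  nb .##.#: next=#  (t=1,i=4, bit13=1)
  nb .##..: next=#  (t=2,i=7, bit12=1)
  nb .#.##: next=#  (t=1,i=2, bit11=1)
  nb .#.#.: next=#  (t=1,i=0, bit10=1)
  nb .#..#: next=#  (t=3,i=4, bit9=1)
  nb .#...: next=.  (t=0,i=0, bit8=0)
  nb ..###: next=#  (t=0,i=3, bit7=1)
  nb ..##.: next=.  (t=3,i=0, bit6=0)
  nb ..#.#: next=.  (t=1,i=11, bit5=0)
  nb ..#..: next=#  (t=0,i=11, bit4=1)
  nb ...##: next=.  (t=0,i=2, bit3=0)
  nb ...#.: next=.  (t=0,i=10, bit2=0)
  nb ....#: next=.  (t=0,i=9, bit1=0)
  nb .....: next=#  (t=0,i=8, bit0=1)
  bits 01000101111010111111111010010001 = 1173094033

1173094033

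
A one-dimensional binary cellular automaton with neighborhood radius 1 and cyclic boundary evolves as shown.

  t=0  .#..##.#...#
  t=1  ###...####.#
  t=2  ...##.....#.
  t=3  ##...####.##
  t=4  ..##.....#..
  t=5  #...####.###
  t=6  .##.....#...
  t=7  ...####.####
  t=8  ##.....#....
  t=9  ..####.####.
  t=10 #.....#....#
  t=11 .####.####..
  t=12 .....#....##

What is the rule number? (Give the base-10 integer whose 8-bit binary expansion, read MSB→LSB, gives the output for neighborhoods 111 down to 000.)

  ###|.  b7=0 t=1,i=0
  ##.|.  b6=0 t=0,i=5
  #.#|#  b5=1 t=0,i=0
  #..|#  b4=1 t=0,i=2
  .##|.  b3=0 t=0,i=4
  .#.|#  b2=1 t=0,i=1
  ..#|.  b1=0 t=0,i=3
  ...|#  b0=1 t=0,i=9
  bits 00110101 = 53

53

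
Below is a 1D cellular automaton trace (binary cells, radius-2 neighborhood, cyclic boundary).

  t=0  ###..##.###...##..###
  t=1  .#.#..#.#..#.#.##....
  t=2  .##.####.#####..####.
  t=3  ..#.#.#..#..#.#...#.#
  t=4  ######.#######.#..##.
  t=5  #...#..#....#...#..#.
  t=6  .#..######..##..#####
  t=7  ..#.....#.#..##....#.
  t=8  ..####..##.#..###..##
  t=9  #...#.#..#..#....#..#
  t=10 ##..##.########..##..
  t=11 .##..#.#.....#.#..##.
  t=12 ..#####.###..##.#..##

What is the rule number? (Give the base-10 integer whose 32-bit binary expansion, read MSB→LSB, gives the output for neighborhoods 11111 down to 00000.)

  ##### -> .   bit 31 = 0  t=0,i=0
  ####. -> #   bit 30 = 1  t=0,i=1
  ###.# -> .   bit 29 = 0  t=2,i=7
  ###.. -> .   bit 28 = 0  t=0,i=2
  ##.## -> .   bit 27 = 0  t=0,i=7
  ##.#. -> .   bit 26 = 0  t=4,i=14
  ##..# -> #   bit 25 = 1  t=0,i=3
  ##... -> #   bit 24 = 1  t=0,i=11
  #.### -> #   bit 23 = 1  t=0,i=8
  #.##. -> .   bit 22 = 0  t=1,i=15
  #.#.# -> #   bit 21 = 1  t=1,i=13
  #.#.. -> .   bit 20 = 0  t=1,i=3
  #..## -> .   bit 19 = 0  t=0,i=4
  #..#. -> #   bit 18 = 1  t=1,i=5
  #...# -> .   bit 17 = 0  t=0,i=12
  #.... -> #   bit 16 = 1  t=1,i=18
  .#### -> .   bit 15 = 0  t=0,i=19
  .###. -> .   bit 14 = 0  t=0,i=9
  .##.# -> #   bit 13 = 1  t=0,i=6
  .##.. -> #   bit 12 = 1  t=0,i=15
  .#.## -> .   bit 11 = 0  t=1,i=14
  .#.#. -> #   bit 10 = 1  t=1,i=2
  .#..# -> #   bit 9 = 1  t=1,i=4
  .#... -> #   bit 8 = 1  t=3,i=15
  ..### -> .   bit 7 = 0  t=0,i=18
  ..##. -> .   bit 6 = 0  t=0,i=5
  ..#.# -> #   bit 5 = 1  t=1,i=1
  ..#.. -> #   bit 4 = 1  t=3,i=9
  ...## -> #   bit 3 = 1  t=0,i=13
  ...#. -> .   bit 2 = 0  t=1,i=0
  ....# -> .   bit 1 = 0  t=1,i=20
  ..... -> #   bit 0 = 1  t=1,i=19
  bits 01000011101001010011011100111001 = 1134901049

1134901049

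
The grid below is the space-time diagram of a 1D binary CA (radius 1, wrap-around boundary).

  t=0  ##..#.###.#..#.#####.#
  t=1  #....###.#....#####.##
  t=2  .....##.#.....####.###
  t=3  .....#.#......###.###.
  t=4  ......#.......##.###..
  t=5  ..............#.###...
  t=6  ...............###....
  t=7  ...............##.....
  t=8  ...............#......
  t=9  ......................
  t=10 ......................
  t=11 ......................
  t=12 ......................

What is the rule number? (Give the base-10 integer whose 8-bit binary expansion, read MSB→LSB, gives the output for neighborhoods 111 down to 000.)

168

  nb ###: next=#  (t=0,i=0, bit7=1)
  nb ##.: next=.  (t=0,i=1, bit6=0)
  nb #.#: next=#  (t=0,i=5, bit5=1)
  nb #..: next=.  (t=0,i=2, bit4=0)
  nb .##: next=#  (t=0,i=6, bit3=1)
  nb .#.: next=.  (t=0,i=4, bit2=0)
  nb ..#: next=.  (t=0,i=3, bit1=0)
  nb ...: next=.  (t=1,i=2, bit0=0)
  bits 10101000 = 168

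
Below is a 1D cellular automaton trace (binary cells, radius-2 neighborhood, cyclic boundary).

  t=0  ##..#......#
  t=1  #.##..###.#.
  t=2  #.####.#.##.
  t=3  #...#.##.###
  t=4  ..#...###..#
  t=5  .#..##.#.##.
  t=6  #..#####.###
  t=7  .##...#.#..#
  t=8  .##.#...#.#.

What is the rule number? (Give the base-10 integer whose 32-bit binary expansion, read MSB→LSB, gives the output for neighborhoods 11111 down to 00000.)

1316974665

  ##### -> .   bit 31 = 0  t=6,i=5
  ####. -> #   bit 30 = 1  t=2,i=4
  ###.# -> .   bit 29 = 0  t=1,i=8
  ###.. -> .   bit 28 = 0  t=0,i=1
  ##.## -> #   bit 27 = 1  t=3,i=8
  ##.#. -> #   bit 26 = 1  t=1,i=9
  ##..# -> #   bit 25 = 1  t=0,i=2
  ##... -> .   bit 24 = 0  t=3,i=1
  #.### -> .   bit 23 = 0  t=2,i=2
  #.##. -> #   bit 22 = 1  t=1,i=2
  #.#.# -> #   bit 21 = 1  t=1,i=0
  #.#.. -> #   bit 20 = 1  t=7,i=8
  #..## -> #   bit 19 = 1  t=1,i=5
  #..#. -> #   bit 18 = 1  t=0,i=3
  #...# -> #   bit 17 = 1  t=3,i=2
  #.... -> #   bit 16 = 1  t=0,i=6
  .#### -> .   bit 15 = 0  t=2,i=3
  .###. -> #   bit 14 = 1  t=0,i=0
  .##.# -> #   bit 13 = 1  t=2,i=10
  .##.. -> #   bit 12 = 1  t=1,i=3
  .#.## -> .   bit 11 = 0  t=1,i=1
  .#.#. -> .   bit 10 = 0  t=1,i=11
  .#..# -> .   bit 9 = 0  t=4,i=0
  .#... -> .   bit 8 = 0  t=0,i=5
  ..### -> .   bit 7 = 0  t=0,i=11
  ..##. -> #   bit 6 = 1  t=5,i=4
  ..#.# -> .   bit 5 = 0  t=3,i=4
  ..#.. -> .   bit 4 = 0  t=0,i=4
  ...## -> #   bit 3 = 1  t=0,i=10
  ...#. -> .   bit 2 = 0  t=3,i=3
  ....# -> .   bit 1 = 0  t=0,i=9
  ..... -> #   bit 0 = 1  t=0,i=7
  bits 01001110011111110111000001001001 = 1316974665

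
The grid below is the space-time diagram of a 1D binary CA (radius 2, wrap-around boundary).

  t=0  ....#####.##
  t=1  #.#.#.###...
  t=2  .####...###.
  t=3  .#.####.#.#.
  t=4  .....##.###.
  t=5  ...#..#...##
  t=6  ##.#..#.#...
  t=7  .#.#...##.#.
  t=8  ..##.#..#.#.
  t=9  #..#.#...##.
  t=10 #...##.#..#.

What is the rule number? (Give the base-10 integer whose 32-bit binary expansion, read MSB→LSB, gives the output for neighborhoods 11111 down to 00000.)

4046595218

  #####|#  b31=1 t=0,i=6
  ####.|#  b30=1 t=0,i=7
  ###.#|#  b29=1 t=0,i=8
  ###..|#  b28=1 t=1,i=8
  ##.##|.  b27=0 t=0,i=9
  ##.#.|.  b26=0 t=3,i=7
  ##..#|.  b25=0 t=2,i=11
  ##...|#  b24=1 t=0,i=0
  #.###|.  b23=0 t=1,i=6
  #.##.|.  b22=0 t=0,i=10
  #.#.#|#  b21=1 t=1,i=2
  #.#..|#  b20=1 t=3,i=10
  #..##|.  b19=0 t=2,i=0
  #..#.|.  b18=0 t=3,i=0
  #...#|#  b17=1 t=1,i=10
  #....|.  b16=0 t=0,i=1
  .####|.  b15=0 t=0,i=5
  .###.|.  b14=0 t=1,i=7
  .##.#|#  b13=1 t=4,i=6
  .##..|.  b12=0 t=0,i=11
  .#.##|.  b11=0 t=1,i=5
  .#.#.|#  b10=1 t=1,i=1
  .#..#|.  b9=0 t=3,i=11
  .#...|.  b8=0 t=5,i=7
  ..###|#  b7=1 t=0,i=4
  ..##.|.  b6=0 t=4,i=5
  ..#.#|.  b5=0 t=1,i=0
  ..#..|#  b4=1 t=5,i=3
  ...##|.  b3=0 t=0,i=3
  ...#.|.  b2=0 t=1,i=11
  ....#|#  b1=1 t=0,i=2
  .....|.  b0=0 t=4,i=1
  bits 11110001001100100010010010010010 = 4046595218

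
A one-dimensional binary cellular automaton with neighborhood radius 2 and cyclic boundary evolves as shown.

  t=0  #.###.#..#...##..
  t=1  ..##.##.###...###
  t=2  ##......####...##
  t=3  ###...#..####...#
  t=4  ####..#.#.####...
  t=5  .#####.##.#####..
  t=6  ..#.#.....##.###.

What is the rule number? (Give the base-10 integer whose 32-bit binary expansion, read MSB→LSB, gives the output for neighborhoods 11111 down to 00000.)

1471993106

  #####|.  b31=0 t=5,i=3
  ####.|#  b30=1 t=2,i=0
  ###.#|.  b29=0 t=0,i=4
  ###..|#  b28=1 t=1,i=10
  ##.##|.  b27=0 t=1,i=4
  ##.#.|#  b26=1 t=0,i=5
  ##..#|#  b25=1 t=0,i=15
  ##...|#  b24=1 t=1,i=11
  #.###|#  b23=1 t=0,i=2
  #.##.|.  b22=0 t=1,i=5
  #.#.#|#  b21=1 t=4,i=8
  #.#..|#  b20=1 t=0,i=6
  #..##|#  b19=1 t=1,i=1
  #..#.|#  b18=1 t=0,i=8
  #...#|.  b17=0 t=0,i=11
  #....|.  b16=0 t=2,i=3
  .####|#  b15=1 t=2,i=9
  .###.|#  b14=1 t=0,i=3
  .##.#|.  b13=0 t=1,i=3
  .##..|#  b12=1 t=0,i=14
  .#.##|.  b11=0 t=0,i=1
  .#.#.|#  b10=1 t=4,i=7
  .#..#|.  b9=0 t=0,i=7
  .#...|#  b8=1 t=0,i=10
  ..###|.  b7=0 t=1,i=14
  ..##.|.  b6=0 t=0,i=13
  ..#.#|.  b5=0 t=0,i=0
  ..#..|#  b4=1 t=0,i=9
  ...##|.  b3=0 t=0,i=12
  ...#.|.  b2=0 t=3,i=5
  ....#|#  b1=1 t=2,i=6
  .....|.  b0=0 t=2,i=4
  bits 01010111101111001101010100010010 = 1471993106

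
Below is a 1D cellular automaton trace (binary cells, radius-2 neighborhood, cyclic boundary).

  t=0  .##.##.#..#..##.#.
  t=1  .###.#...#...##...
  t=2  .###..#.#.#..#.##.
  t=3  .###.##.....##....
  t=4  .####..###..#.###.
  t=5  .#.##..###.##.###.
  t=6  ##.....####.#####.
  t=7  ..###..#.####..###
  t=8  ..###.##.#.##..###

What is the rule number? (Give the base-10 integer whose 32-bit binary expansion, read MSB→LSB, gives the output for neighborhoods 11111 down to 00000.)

2038784485

  ##### -> .   bit 31 = 0  t=6,i=14
  ####. -> #   bit 30 = 1  t=4,i=3
  ###.# -> #   bit 29 = 1  t=1,i=3
  ###.. -> #   bit 28 = 1  t=2,i=3
  ##.## -> #   bit 27 = 1  t=0,i=3
  ##.#. -> .   bit 26 = 0  t=0,i=6
  ##..# -> .   bit 25 = 0  t=2,i=4
  ##... -> #   bit 24 = 1  t=1,i=15
  #.### -> #   bit 23 = 1  t=4,i=14
  #.##. -> .   bit 22 = 0  t=0,i=4
  #.#.# -> .   bit 21 = 0  t=2,i=8
  #.#.. -> .   bit 20 = 0  t=0,i=7
  #..## -> .   bit 19 = 0  t=0,i=0
  #..#. -> #   bit 18 = 1  t=0,i=9
  #...# -> .   bit 17 = 0  t=1,i=7
  #.... -> #   bit 16 = 1  t=1,i=16
  .#### -> .   bit 15 = 0  t=4,i=2
  .###. -> #   bit 14 = 1  t=1,i=2
  .##.# -> #   bit 13 = 1  t=0,i=2
  .##.. -> .   bit 12 = 0  t=1,i=14
  .#.## -> .   bit 11 = 0  t=2,i=14
  .#.#. -> .   bit 10 = 0  t=2,i=7
  .#..# -> .   bit 9 = 0  t=0,i=8
  .#... -> #   bit 8 = 1  t=1,i=6
  ..### -> #   bit 7 = 1  t=1,i=1
  ..##. -> #   bit 6 = 1  t=0,i=1
  ..#.# -> #   bit 5 = 1  t=2,i=6
  ..#.. -> .   bit 4 = 0  t=0,i=10
  ...## -> .   bit 3 = 0  t=1,i=0
  ...#. -> #   bit 2 = 1  t=1,i=8
  ....# -> .   bit 1 = 0  t=1,i=17
  ..... -> #   bit 0 = 1  t=3,i=9
  bits 01111001100001010110000111100101 = 2038784485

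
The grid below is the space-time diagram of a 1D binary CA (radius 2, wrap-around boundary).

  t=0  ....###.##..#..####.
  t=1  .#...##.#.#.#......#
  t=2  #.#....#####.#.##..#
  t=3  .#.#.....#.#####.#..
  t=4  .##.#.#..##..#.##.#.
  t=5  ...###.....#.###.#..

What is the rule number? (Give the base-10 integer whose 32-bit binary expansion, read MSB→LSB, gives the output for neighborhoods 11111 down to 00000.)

  [31] ##### => #  t=2,i=9
  [30] ####. => .  t=0,i=17
  [29] ###.# => #  t=0,i=6
  [28] ###.. => .  t=0,i=18
  [27] ##.## => .  t=0,i=7
  [26] ##.#. => #  t=1,i=7
  [25] ##..# => #  t=0,i=10
  [24] ##... => #  t=0,i=19
  [23] #.### => .  t=3,i=11
  [22] #.##. => #  t=0,i=8
  [21] #.#.# => #  t=1,i=8
  [20] #.#.. => .  t=1,i=1
  [19] #..## => .  t=0,i=14
  [18] #..#. => .  t=0,i=11
  [17] #...# => .  t=1,i=3
  [16] #.... => .  t=0,i=0
  [15] .#### => .  t=0,i=16
  [14] .###. => #  t=0,i=5
  [13] .##.# => .  t=1,i=6
  [12] .##.. => .  t=0,i=9
  [11] .#.## => #  t=2,i=14
  [10] .#.#. => #  t=1,i=0
  [9] .#..# => .  t=0,i=13
  [8] .#... => #  t=1,i=2
  [7] ..### => .  t=0,i=4
  [6] ..##. => .  t=1,i=5
  [5] ..#.# => #  t=1,i=19
  [4] ..#.. => #  t=0,i=12
  [3] ...## => .  t=0,i=3
  [2] ...#. => .  t=1,i=18
  [1] ....# => .  t=0,i=2
  [0] ..... => #  t=0,i=1
  bits 10100111011000000100110100110001 = 2808106289

2808106289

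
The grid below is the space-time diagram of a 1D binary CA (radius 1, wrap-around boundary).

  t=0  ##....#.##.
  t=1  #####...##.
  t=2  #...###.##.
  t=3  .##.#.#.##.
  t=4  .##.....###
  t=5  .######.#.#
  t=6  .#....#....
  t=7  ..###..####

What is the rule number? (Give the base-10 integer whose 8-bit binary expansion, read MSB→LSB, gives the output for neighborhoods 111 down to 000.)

  [7] ### => .  t=1,i=1
  [6] ##. => #  t=0,i=1
  [5] #.# => .  t=0,i=7
  [4] #.. => #  t=0,i=2
  [3] .## => #  t=0,i=0
  [2] .#. => .  t=0,i=6
  [1] ..# => .  t=0,i=5
  [0] ... => #  t=0,i=3
  bits 01011001 = 89

89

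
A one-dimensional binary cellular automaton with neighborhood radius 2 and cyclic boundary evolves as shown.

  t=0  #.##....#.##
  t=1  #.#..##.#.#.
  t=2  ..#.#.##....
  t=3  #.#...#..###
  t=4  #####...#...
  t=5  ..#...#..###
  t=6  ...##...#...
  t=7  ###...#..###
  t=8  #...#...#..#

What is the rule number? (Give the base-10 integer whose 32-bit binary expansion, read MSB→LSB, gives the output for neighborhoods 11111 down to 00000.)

2765824299

  #####|#  b31=1 t=4,i=2
  ####.|.  b30=0 t=3,i=11
  ###.#|#  b29=1 t=0,i=0
  ###..|.  b28=0 t=4,i=4
  ##.##|.  b27=0 t=0,i=1
  ##.#.|#  b26=1 t=1,i=7
  ##..#|.  b25=0 t=5,i=0
  ##...|.  b24=0 t=0,i=4
  #.###|#  b23=1 t=0,i=10
  #.##.|#  b22=1 t=0,i=2
  #.#.#|.  b21=0 t=1,i=0
  #.#..|#  b20=1 t=1,i=2
  #..##|#  b19=1 t=1,i=4
  #..#.|.  b18=0 t=5,i=1
  #...#|#  b17=1 t=3,i=4
  #....|#  b16=1 t=0,i=5
  .####|.  b15=0 t=3,i=10
  .###.|.  b14=0 t=0,i=11
  .##.#|#  b13=1 t=1,i=6
  .##..|.  b12=0 t=0,i=3
  .#.##|.  b11=0 t=0,i=9
  .#.#.|.  b10=0 t=1,i=1
  .#..#|.  b9=0 t=1,i=3
  .#...|#  b8=1 t=3,i=3
  ..###|.  b7=0 t=3,i=9
  ..##.|.  b6=0 t=1,i=5
  ..#.#|#  b5=1 t=0,i=8
  ..#..|.  b4=0 t=3,i=6
  ...##|#  b3=1 t=4,i=11
  ...#.|.  b2=0 t=0,i=7
  ....#|#  b1=1 t=0,i=6
  .....|#  b0=1 t=2,i=10
  bits 10100100110110110010000100101011 = 2765824299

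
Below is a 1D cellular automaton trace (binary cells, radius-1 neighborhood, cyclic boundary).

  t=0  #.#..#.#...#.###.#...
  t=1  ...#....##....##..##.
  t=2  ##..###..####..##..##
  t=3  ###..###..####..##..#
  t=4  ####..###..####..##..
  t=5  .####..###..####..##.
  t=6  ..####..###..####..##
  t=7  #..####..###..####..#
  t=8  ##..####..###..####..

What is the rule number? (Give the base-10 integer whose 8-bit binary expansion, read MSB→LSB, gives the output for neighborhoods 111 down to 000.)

209

  ### -> #   bit 7 = 1  t=0,i=14
  ##. -> #   bit 6 = 1  t=0,i=15
  #.# -> .   bit 5 = 0  t=0,i=1
  #.. -> #   bit 4 = 1  t=0,i=3
  .## -> .   bit 3 = 0  t=0,i=13
  .#. -> .   bit 2 = 0  t=0,i=0
  ..# -> .   bit 1 = 0  t=0,i=4
  ... -> #   bit 0 = 1  t=0,i=9
  bits 11010001 = 209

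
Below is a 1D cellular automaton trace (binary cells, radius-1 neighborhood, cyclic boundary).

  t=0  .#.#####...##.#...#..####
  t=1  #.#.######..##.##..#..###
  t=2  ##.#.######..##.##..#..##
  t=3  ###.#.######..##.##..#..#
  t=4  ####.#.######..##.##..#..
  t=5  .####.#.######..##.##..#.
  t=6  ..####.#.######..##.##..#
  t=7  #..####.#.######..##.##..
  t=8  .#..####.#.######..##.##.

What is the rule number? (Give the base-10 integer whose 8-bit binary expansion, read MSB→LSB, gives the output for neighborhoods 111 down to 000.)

  ###|#  b7=1 t=0,i=4
  ##.|#  b6=1 t=0,i=7
  #.#|#  b5=1 t=0,i=0
  #..|#  b4=1 t=0,i=8
  .##|.  b3=0 t=0,i=3
  .#.|.  b2=0 t=0,i=1
  ..#|.  b1=0 t=0,i=10
  ...|#  b0=1 t=0,i=9
  bits 11110001 = 241

241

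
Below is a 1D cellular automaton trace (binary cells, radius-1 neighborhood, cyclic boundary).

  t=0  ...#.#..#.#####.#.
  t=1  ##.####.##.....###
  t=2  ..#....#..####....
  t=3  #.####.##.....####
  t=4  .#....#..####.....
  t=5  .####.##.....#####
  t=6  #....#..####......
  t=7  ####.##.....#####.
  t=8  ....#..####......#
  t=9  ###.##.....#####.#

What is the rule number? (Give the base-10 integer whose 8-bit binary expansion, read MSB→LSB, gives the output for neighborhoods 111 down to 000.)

53

  ###|.  b7=0 t=0,i=11
  ##.|.  b6=0 t=0,i=14
  #.#|#  b5=1 t=0,i=4
  #..|#  b4=1 t=0,i=6
  .##|.  b3=0 t=0,i=10
  .#.|#  b2=1 t=0,i=3
  ..#|.  b1=0 t=0,i=2
  ...|#  b0=1 t=0,i=0
  bits 00110101 = 53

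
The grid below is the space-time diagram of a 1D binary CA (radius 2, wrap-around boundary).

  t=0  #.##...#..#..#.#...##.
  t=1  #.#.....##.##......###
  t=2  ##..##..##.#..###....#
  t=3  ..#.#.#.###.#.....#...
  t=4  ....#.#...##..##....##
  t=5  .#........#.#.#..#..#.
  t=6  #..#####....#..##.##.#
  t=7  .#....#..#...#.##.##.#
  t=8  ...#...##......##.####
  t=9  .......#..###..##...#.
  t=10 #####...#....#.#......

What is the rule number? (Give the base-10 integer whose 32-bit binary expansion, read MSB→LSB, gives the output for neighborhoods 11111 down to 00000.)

1717903937

  ##### -> .   bit 31 = 0  t=6,i=5
  ####. -> #   bit 30 = 1  t=1,i=21
  ###.# -> #   bit 29 = 1  t=1,i=0
  ###.. -> .   bit 28 = 0  t=2,i=1
  ##.## -> .   bit 27 = 0  t=1,i=10
  ##.#. -> #   bit 26 = 1  t=0,i=21
  ##..# -> #   bit 25 = 1  t=2,i=2
  ##... -> .   bit 24 = 0  t=0,i=4
  #.### -> .   bit 23 = 0  t=3,i=8
  #.##. -> #   bit 22 = 1  t=0,i=2
  #.#.# -> #   bit 21 = 1  t=0,i=0
  #.#.. -> .   bit 20 = 0  t=0,i=15
  #..## -> .   bit 19 = 0  t=2,i=3
  #..#. -> #   bit 18 = 1  t=0,i=9
  #...# -> .   bit 17 = 0  t=0,i=5
  #.... -> #   bit 16 = 1  t=1,i=4
  .#### -> .   bit 15 = 0  t=1,i=20
  .###. -> .   bit 14 = 0  t=2,i=0
  .##.# -> #   bit 13 = 1  t=0,i=20
  .##.. -> .   bit 12 = 0  t=0,i=3
  .#.## -> .   bit 11 = 0  t=0,i=1
  .#.#. -> .   bit 10 = 0  t=0,i=14
  .#..# -> #   bit 9 = 1  t=0,i=8
  .#... -> .   bit 8 = 0  t=0,i=16
  ..### -> .   bit 7 = 0  t=1,i=19
  ..##. -> #   bit 6 = 1  t=0,i=19
  ..#.# -> .   bit 5 = 0  t=0,i=13
  ..#.. -> .   bit 4 = 0  t=0,i=7
  ...## -> .   bit 3 = 0  t=0,i=18
  ...#. -> .   bit 2 = 0  t=0,i=6
  ....# -> .   bit 1 = 0  t=1,i=6
  ..... -> #   bit 0 = 1  t=1,i=5
  bits 01100110011001010010001001000001 = 1717903937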